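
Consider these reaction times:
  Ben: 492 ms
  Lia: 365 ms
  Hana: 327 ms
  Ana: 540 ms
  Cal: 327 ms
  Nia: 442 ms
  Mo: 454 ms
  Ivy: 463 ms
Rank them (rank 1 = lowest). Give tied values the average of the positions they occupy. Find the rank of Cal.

1.5

Sorted (ascending): 327, 327, 365, 442, 454, 463, 492, 540
The 2 values of 327 occupy positions 1–2 → average rank (1+2)/2 = 1.5.
Cal has value 327 ms → rank 1.5.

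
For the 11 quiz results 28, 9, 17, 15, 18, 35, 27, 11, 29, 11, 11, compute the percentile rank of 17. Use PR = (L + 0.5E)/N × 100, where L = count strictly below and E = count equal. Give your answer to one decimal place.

N = 11.
Strictly below 17: 5. Equal to 17: 1.
PR = (5 + 0.5·1)/11 × 100 = 50.0

50.0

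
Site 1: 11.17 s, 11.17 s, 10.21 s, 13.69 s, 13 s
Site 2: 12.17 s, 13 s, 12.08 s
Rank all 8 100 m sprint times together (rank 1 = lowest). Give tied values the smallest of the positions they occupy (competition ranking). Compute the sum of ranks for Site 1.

19

Sorted (ascending): 10.21, 11.17, 11.17, 12.08, 12.17, 13, 13, 13.69
The 2 values of 11.17 occupy positions 2–3 → each gets rank 2.
The 2 values of 13 occupy positions 6–7 → each gets rank 6.
Site 1 values → pooled ranks: 11.17→2, 11.17→2, 10.21→1, 13.69→8, 13→6
Rank sum = 2 + 2 + 1 + 8 + 6 = 19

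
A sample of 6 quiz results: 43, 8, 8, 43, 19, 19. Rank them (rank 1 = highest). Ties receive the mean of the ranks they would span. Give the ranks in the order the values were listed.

1.5, 5.5, 5.5, 1.5, 3.5, 3.5

Sorted (descending): 43, 43, 19, 19, 8, 8
The 2 values of 43 occupy positions 1–2 → average rank (1+2)/2 = 1.5.
The 2 values of 19 occupy positions 3–4 → average rank (3+4)/2 = 3.5.
The 2 values of 8 occupy positions 5–6 → average rank (5+6)/2 = 5.5.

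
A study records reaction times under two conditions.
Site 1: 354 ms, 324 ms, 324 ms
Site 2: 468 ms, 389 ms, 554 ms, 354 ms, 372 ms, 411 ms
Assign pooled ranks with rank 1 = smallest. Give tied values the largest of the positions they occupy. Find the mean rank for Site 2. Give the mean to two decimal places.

Sorted (ascending): 324, 324, 354, 354, 372, 389, 411, 468, 554
The 2 values of 324 occupy positions 1–2 → each gets rank 2.
The 2 values of 354 occupy positions 3–4 → each gets rank 4.
Site 2 values → pooled ranks: 468→8, 389→6, 554→9, 354→4, 372→5, 411→7
Mean rank = (8 + 6 + 9 + 4 + 5 + 7) / 6 = 6.50

6.50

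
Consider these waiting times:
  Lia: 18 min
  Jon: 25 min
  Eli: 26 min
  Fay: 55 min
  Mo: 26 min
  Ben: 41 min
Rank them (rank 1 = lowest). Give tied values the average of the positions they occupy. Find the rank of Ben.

5

Sorted (ascending): 18, 25, 26, 26, 41, 55
The 2 values of 26 occupy positions 3–4 → average rank (3+4)/2 = 3.5.
Ben has value 41 min → rank 5.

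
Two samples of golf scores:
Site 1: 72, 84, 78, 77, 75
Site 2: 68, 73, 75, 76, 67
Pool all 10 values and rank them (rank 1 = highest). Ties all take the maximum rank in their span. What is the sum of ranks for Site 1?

20

Sorted (descending): 84, 78, 77, 76, 75, 75, 73, 72, 68, 67
The 2 values of 75 occupy positions 5–6 → each gets rank 6.
Site 1 values → pooled ranks: 72→8, 84→1, 78→2, 77→3, 75→6
Rank sum = 8 + 1 + 2 + 3 + 6 = 20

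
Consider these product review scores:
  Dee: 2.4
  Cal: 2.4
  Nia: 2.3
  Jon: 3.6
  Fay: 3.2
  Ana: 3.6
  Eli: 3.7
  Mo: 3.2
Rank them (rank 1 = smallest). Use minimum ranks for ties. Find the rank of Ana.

6

Sorted (ascending): 2.3, 2.4, 2.4, 3.2, 3.2, 3.6, 3.6, 3.7
The 2 values of 2.4 occupy positions 2–3 → each gets rank 2.
The 2 values of 3.2 occupy positions 4–5 → each gets rank 4.
The 2 values of 3.6 occupy positions 6–7 → each gets rank 6.
Ana has value 3.6 → rank 6.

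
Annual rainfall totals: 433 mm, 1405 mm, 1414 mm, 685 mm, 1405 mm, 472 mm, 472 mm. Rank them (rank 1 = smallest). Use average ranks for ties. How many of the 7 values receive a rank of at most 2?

Sorted (ascending): 433, 472, 472, 685, 1405, 1405, 1414
The 2 values of 472 occupy positions 2–3 → average rank (2+3)/2 = 2.5.
The 2 values of 1405 occupy positions 5–6 → average rank (5+6)/2 = 5.5.
Ranks ≤ 2: {1} → 1 value.

1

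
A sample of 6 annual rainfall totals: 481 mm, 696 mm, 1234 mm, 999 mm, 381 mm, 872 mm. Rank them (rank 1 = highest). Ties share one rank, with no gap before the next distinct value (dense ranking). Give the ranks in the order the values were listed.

5, 4, 1, 2, 6, 3

Sorted (descending): 1234, 999, 872, 696, 481, 381
No ties — each value takes its position as its rank.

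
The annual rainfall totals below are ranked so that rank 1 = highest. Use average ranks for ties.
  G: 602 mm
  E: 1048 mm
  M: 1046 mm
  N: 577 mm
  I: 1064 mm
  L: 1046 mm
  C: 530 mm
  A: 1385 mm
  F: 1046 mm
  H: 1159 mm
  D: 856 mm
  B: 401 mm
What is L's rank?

6

Sorted (descending): 1385, 1159, 1064, 1048, 1046, 1046, 1046, 856, 602, 577, 530, 401
The 3 values of 1046 occupy positions 5–7 → average rank 6.
L has value 1046 mm → rank 6.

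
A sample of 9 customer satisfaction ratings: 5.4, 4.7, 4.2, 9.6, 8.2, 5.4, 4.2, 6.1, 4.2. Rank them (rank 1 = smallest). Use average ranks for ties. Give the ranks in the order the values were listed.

5.5, 4, 2, 9, 8, 5.5, 2, 7, 2

Sorted (ascending): 4.2, 4.2, 4.2, 4.7, 5.4, 5.4, 6.1, 8.2, 9.6
The 3 values of 4.2 occupy positions 1–3 → average rank 2.
The 2 values of 5.4 occupy positions 5–6 → average rank (5+6)/2 = 5.5.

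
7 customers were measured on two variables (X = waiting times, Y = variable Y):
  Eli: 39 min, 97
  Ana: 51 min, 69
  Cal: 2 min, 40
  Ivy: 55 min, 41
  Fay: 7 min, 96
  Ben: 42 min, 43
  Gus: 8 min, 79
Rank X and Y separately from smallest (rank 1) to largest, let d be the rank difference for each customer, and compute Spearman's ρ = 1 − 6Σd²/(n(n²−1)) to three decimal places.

Ranks of variable 1: 4, 6, 1, 7, 2, 5, 3
Ranks of variable 2: 7, 4, 1, 2, 6, 3, 5
d = r₁ − r₂: -3, 2, 0, 5, -4, 2, -2
d²: 9, 4, 0, 25, 16, 4, 4; Σd² = 62
ρ = 1 − 6·62/(7·48) = 1 − 372/336 = -0.107

-0.107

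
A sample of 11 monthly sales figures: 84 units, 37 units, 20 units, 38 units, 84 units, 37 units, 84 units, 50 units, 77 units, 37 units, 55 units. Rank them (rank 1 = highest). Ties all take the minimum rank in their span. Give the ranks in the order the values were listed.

Sorted (descending): 84, 84, 84, 77, 55, 50, 38, 37, 37, 37, 20
The 3 values of 84 occupy positions 1–3 → each gets rank 1.
The 3 values of 37 occupy positions 8–10 → each gets rank 8.

1, 8, 11, 7, 1, 8, 1, 6, 4, 8, 5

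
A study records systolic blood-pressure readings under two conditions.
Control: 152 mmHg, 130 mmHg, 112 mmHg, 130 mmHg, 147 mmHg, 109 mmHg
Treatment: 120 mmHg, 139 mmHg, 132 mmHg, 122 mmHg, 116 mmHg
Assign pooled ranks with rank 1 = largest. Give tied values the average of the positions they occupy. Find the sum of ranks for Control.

35

Sorted (descending): 152, 147, 139, 132, 130, 130, 122, 120, 116, 112, 109
The 2 values of 130 occupy positions 5–6 → average rank (5+6)/2 = 5.5.
Control values → pooled ranks: 152→1, 130→5.5, 112→10, 130→5.5, 147→2, 109→11
Rank sum = 1 + 5.5 + 10 + 5.5 + 2 + 11 = 35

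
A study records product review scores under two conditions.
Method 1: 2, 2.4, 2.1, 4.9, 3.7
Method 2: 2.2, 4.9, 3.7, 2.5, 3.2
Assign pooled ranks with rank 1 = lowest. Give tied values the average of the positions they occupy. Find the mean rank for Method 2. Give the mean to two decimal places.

Sorted (ascending): 2, 2.1, 2.2, 2.4, 2.5, 3.2, 3.7, 3.7, 4.9, 4.9
The 2 values of 3.7 occupy positions 7–8 → average rank (7+8)/2 = 7.5.
The 2 values of 4.9 occupy positions 9–10 → average rank (9+10)/2 = 9.5.
Method 2 values → pooled ranks: 2.2→3, 4.9→9.5, 3.7→7.5, 2.5→5, 3.2→6
Mean rank = (3 + 9.5 + 7.5 + 5 + 6) / 5 = 6.20

6.20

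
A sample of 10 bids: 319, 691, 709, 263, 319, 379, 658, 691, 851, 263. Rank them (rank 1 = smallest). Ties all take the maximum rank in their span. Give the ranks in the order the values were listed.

Sorted (ascending): 263, 263, 319, 319, 379, 658, 691, 691, 709, 851
The 2 values of 263 occupy positions 1–2 → each gets rank 2.
The 2 values of 319 occupy positions 3–4 → each gets rank 4.
The 2 values of 691 occupy positions 7–8 → each gets rank 8.

4, 8, 9, 2, 4, 5, 6, 8, 10, 2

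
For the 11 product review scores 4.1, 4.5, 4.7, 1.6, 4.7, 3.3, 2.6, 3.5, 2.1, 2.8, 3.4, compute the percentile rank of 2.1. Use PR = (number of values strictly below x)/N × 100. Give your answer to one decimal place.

N = 11.
Strictly below 2.1: 1. Equal to 2.1: 1.
PR = 1/11 × 100 = 9.1

9.1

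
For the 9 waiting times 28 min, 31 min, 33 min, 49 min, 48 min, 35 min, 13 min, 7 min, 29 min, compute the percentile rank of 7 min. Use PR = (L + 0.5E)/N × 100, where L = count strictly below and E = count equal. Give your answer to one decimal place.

5.6

N = 9.
Strictly below 7: 0. Equal to 7: 1.
PR = (0 + 0.5·1)/9 × 100 = 5.6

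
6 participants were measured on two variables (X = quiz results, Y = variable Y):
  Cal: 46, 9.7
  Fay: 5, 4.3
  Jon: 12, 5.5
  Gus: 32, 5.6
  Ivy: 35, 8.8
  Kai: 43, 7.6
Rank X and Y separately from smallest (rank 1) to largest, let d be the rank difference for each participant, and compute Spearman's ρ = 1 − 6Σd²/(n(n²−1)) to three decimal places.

0.943

Ranks of variable 1: 6, 1, 2, 3, 4, 5
Ranks of variable 2: 6, 1, 2, 3, 5, 4
d = r₁ − r₂: 0, 0, 0, 0, -1, 1
d²: 0, 0, 0, 0, 1, 1; Σd² = 2
ρ = 1 − 6·2/(6·35) = 1 − 12/210 = 0.943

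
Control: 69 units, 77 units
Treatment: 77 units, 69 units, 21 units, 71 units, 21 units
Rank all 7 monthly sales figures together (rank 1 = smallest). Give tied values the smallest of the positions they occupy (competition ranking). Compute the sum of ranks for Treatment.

16

Sorted (ascending): 21, 21, 69, 69, 71, 77, 77
The 2 values of 21 occupy positions 1–2 → each gets rank 1.
The 2 values of 69 occupy positions 3–4 → each gets rank 3.
The 2 values of 77 occupy positions 6–7 → each gets rank 6.
Treatment values → pooled ranks: 77→6, 69→3, 21→1, 71→5, 21→1
Rank sum = 6 + 3 + 1 + 5 + 1 = 16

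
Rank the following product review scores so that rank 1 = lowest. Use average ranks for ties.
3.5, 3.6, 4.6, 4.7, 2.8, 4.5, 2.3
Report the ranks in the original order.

Sorted (ascending): 2.3, 2.8, 3.5, 3.6, 4.5, 4.6, 4.7
No ties — each value takes its position as its rank.

3, 4, 6, 7, 2, 5, 1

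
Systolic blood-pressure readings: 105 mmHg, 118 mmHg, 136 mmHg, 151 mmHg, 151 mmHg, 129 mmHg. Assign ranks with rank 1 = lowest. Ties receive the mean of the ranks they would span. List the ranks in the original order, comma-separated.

Sorted (ascending): 105, 118, 129, 136, 151, 151
The 2 values of 151 occupy positions 5–6 → average rank (5+6)/2 = 5.5.

1, 2, 4, 5.5, 5.5, 3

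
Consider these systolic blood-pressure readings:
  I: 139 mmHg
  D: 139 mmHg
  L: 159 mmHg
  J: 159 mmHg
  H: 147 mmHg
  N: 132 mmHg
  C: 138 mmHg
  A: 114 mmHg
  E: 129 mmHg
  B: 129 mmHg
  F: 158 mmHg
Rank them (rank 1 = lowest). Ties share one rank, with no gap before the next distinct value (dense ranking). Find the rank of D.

5

Sorted (ascending): 114, 129, 129, 132, 138, 139, 139, 147, 158, 159, 159
The 2 values of 129 share dense rank 2.
The 2 values of 139 share dense rank 5.
The 2 values of 159 share dense rank 8.
Remaining distinct values take the next consecutive integers.
D has value 139 mmHg → rank 5.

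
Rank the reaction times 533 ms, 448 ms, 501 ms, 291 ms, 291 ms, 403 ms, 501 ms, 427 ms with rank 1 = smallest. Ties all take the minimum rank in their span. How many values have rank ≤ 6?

7

Sorted (ascending): 291, 291, 403, 427, 448, 501, 501, 533
The 2 values of 291 occupy positions 1–2 → each gets rank 1.
The 2 values of 501 occupy positions 6–7 → each gets rank 6.
Ranks ≤ 6: {1, 1, 3, 4, 5, 6, 6} → 7 values.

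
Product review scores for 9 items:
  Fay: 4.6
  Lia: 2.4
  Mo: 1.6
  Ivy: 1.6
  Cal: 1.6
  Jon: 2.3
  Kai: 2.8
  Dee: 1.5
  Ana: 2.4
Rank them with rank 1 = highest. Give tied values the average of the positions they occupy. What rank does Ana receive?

3.5

Sorted (descending): 4.6, 2.8, 2.4, 2.4, 2.3, 1.6, 1.6, 1.6, 1.5
The 2 values of 2.4 occupy positions 3–4 → average rank (3+4)/2 = 3.5.
The 3 values of 1.6 occupy positions 6–8 → average rank 7.
Ana has value 2.4 → rank 3.5.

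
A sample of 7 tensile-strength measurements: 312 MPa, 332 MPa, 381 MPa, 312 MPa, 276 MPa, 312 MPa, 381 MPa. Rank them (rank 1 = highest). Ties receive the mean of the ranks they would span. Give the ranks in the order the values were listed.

Sorted (descending): 381, 381, 332, 312, 312, 312, 276
The 2 values of 381 occupy positions 1–2 → average rank (1+2)/2 = 1.5.
The 3 values of 312 occupy positions 4–6 → average rank 5.

5, 3, 1.5, 5, 7, 5, 1.5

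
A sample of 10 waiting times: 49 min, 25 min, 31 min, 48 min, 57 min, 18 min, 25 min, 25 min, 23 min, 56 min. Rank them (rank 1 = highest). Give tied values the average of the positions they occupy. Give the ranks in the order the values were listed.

3, 7, 5, 4, 1, 10, 7, 7, 9, 2

Sorted (descending): 57, 56, 49, 48, 31, 25, 25, 25, 23, 18
The 3 values of 25 occupy positions 6–8 → average rank 7.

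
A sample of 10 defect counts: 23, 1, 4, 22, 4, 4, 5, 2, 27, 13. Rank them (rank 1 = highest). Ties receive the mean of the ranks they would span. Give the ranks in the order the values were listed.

Sorted (descending): 27, 23, 22, 13, 5, 4, 4, 4, 2, 1
The 3 values of 4 occupy positions 6–8 → average rank 7.

2, 10, 7, 3, 7, 7, 5, 9, 1, 4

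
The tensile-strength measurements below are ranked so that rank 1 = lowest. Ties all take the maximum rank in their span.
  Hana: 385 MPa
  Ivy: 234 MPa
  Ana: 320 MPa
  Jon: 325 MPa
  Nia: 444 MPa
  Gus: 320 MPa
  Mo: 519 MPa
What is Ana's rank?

3

Sorted (ascending): 234, 320, 320, 325, 385, 444, 519
The 2 values of 320 occupy positions 2–3 → each gets rank 3.
Ana has value 320 MPa → rank 3.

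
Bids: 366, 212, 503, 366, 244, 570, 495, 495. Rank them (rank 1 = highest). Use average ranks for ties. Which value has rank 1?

Sorted (descending): 570, 503, 495, 495, 366, 366, 244, 212
The 2 values of 495 occupy positions 3–4 → average rank (3+4)/2 = 3.5.
The 2 values of 366 occupy positions 5–6 → average rank (5+6)/2 = 5.5.
Rank 1 → value 570.

570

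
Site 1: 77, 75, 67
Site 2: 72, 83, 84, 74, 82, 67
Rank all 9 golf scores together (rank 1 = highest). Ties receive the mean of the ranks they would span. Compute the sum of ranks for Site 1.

Sorted (descending): 84, 83, 82, 77, 75, 74, 72, 67, 67
The 2 values of 67 occupy positions 8–9 → average rank (8+9)/2 = 8.5.
Site 1 values → pooled ranks: 77→4, 75→5, 67→8.5
Rank sum = 4 + 5 + 8.5 = 17.5

17.5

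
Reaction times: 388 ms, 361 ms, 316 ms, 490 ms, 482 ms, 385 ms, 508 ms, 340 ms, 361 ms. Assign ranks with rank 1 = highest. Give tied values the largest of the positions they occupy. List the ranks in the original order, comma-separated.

Sorted (descending): 508, 490, 482, 388, 385, 361, 361, 340, 316
The 2 values of 361 occupy positions 6–7 → each gets rank 7.

4, 7, 9, 2, 3, 5, 1, 8, 7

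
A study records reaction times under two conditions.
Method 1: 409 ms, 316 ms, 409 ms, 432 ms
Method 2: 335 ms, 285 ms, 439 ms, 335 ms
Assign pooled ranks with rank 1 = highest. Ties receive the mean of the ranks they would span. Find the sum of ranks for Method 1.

16

Sorted (descending): 439, 432, 409, 409, 335, 335, 316, 285
The 2 values of 409 occupy positions 3–4 → average rank (3+4)/2 = 3.5.
The 2 values of 335 occupy positions 5–6 → average rank (5+6)/2 = 5.5.
Method 1 values → pooled ranks: 409→3.5, 316→7, 409→3.5, 432→2
Rank sum = 3.5 + 7 + 3.5 + 2 = 16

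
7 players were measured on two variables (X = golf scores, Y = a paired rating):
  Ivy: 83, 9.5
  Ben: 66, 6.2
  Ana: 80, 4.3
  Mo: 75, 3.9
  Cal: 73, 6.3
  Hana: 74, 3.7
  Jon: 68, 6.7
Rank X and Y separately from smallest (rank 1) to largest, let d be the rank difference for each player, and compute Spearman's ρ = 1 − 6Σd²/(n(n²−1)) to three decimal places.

Ranks of variable 1: 7, 1, 6, 5, 3, 4, 2
Ranks of variable 2: 7, 4, 3, 2, 5, 1, 6
d = r₁ − r₂: 0, -3, 3, 3, -2, 3, -4
d²: 0, 9, 9, 9, 4, 9, 16; Σd² = 56
ρ = 1 − 6·56/(7·48) = 1 − 336/336 = 0.000

0.000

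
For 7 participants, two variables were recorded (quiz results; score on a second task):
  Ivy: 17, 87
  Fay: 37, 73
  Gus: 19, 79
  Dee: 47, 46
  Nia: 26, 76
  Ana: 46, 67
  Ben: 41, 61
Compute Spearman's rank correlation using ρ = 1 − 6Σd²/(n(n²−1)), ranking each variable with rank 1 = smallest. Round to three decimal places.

Ranks of variable 1: 1, 4, 2, 7, 3, 6, 5
Ranks of variable 2: 7, 4, 6, 1, 5, 3, 2
d = r₁ − r₂: -6, 0, -4, 6, -2, 3, 3
d²: 36, 0, 16, 36, 4, 9, 9; Σd² = 110
ρ = 1 − 6·110/(7·48) = 1 − 660/336 = -0.964

-0.964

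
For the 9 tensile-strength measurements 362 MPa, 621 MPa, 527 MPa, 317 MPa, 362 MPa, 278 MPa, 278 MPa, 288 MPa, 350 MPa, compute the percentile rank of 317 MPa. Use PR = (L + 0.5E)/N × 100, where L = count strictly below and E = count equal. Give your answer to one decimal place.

38.9

N = 9.
Strictly below 317: 3. Equal to 317: 1.
PR = (3 + 0.5·1)/9 × 100 = 38.9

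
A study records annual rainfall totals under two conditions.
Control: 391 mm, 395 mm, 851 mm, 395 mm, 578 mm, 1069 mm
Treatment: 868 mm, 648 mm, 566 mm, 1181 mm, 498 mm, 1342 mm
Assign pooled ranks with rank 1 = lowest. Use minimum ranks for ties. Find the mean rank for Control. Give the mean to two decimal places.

4.83

Sorted (ascending): 391, 395, 395, 498, 566, 578, 648, 851, 868, 1069, 1181, 1342
The 2 values of 395 occupy positions 2–3 → each gets rank 2.
Control values → pooled ranks: 391→1, 395→2, 851→8, 395→2, 578→6, 1069→10
Mean rank = (1 + 2 + 8 + 2 + 6 + 10) / 6 = 4.83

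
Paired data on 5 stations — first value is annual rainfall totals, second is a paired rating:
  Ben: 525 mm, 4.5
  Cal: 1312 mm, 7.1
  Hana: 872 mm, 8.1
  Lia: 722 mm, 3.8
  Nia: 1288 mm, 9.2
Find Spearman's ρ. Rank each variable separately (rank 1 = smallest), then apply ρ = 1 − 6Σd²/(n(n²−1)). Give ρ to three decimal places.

0.600

Ranks of variable 1: 1, 5, 3, 2, 4
Ranks of variable 2: 2, 3, 4, 1, 5
d = r₁ − r₂: -1, 2, -1, 1, -1
d²: 1, 4, 1, 1, 1; Σd² = 8
ρ = 1 − 6·8/(5·24) = 1 − 48/120 = 0.600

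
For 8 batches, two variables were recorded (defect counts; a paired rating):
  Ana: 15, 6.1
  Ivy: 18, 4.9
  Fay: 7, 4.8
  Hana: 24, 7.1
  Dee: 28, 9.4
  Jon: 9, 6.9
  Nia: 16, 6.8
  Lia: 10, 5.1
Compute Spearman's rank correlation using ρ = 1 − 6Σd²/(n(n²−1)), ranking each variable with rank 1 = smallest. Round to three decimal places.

Ranks of variable 1: 4, 6, 1, 7, 8, 2, 5, 3
Ranks of variable 2: 4, 2, 1, 7, 8, 6, 5, 3
d = r₁ − r₂: 0, 4, 0, 0, 0, -4, 0, 0
d²: 0, 16, 0, 0, 0, 16, 0, 0; Σd² = 32
ρ = 1 − 6·32/(8·63) = 1 − 192/504 = 0.619

0.619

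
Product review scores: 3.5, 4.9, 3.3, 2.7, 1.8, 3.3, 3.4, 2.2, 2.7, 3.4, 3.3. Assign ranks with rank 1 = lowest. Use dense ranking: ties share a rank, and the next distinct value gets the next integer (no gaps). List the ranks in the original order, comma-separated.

Sorted (ascending): 1.8, 2.2, 2.7, 2.7, 3.3, 3.3, 3.3, 3.4, 3.4, 3.5, 4.9
The 2 values of 2.7 share dense rank 3.
The 3 values of 3.3 share dense rank 4.
The 2 values of 3.4 share dense rank 5.
Remaining distinct values take the next consecutive integers.

6, 7, 4, 3, 1, 4, 5, 2, 3, 5, 4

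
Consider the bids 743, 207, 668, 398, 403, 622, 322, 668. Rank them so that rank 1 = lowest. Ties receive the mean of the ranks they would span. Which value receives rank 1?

Sorted (ascending): 207, 322, 398, 403, 622, 668, 668, 743
The 2 values of 668 occupy positions 6–7 → average rank (6+7)/2 = 6.5.
Rank 1 → value 207.

207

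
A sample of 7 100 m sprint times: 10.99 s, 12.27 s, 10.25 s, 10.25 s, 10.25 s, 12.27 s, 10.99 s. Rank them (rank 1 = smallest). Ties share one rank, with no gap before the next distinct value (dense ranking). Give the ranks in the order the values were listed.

Sorted (ascending): 10.25, 10.25, 10.25, 10.99, 10.99, 12.27, 12.27
The 3 values of 10.25 share dense rank 1.
The 2 values of 10.99 share dense rank 2.
The 2 values of 12.27 share dense rank 3.

2, 3, 1, 1, 1, 3, 2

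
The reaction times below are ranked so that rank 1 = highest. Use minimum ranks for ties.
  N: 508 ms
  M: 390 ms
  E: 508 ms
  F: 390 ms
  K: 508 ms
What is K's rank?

Sorted (descending): 508, 508, 508, 390, 390
The 3 values of 508 occupy positions 1–3 → each gets rank 1.
The 2 values of 390 occupy positions 4–5 → each gets rank 4.
K has value 508 ms → rank 1.

1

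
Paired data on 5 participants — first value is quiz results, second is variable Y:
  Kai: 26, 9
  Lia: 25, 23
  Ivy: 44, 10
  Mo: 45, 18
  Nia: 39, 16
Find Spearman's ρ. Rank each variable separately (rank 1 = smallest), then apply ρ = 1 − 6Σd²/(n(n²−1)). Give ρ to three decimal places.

-0.100

Ranks of variable 1: 2, 1, 4, 5, 3
Ranks of variable 2: 1, 5, 2, 4, 3
d = r₁ − r₂: 1, -4, 2, 1, 0
d²: 1, 16, 4, 1, 0; Σd² = 22
ρ = 1 − 6·22/(5·24) = 1 − 132/120 = -0.100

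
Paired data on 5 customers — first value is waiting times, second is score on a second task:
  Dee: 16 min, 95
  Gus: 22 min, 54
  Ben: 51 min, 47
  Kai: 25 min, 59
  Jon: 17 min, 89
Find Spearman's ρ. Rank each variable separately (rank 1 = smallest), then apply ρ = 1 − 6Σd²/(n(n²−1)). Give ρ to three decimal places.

Ranks of variable 1: 1, 3, 5, 4, 2
Ranks of variable 2: 5, 2, 1, 3, 4
d = r₁ − r₂: -4, 1, 4, 1, -2
d²: 16, 1, 16, 1, 4; Σd² = 38
ρ = 1 − 6·38/(5·24) = 1 − 228/120 = -0.900

-0.900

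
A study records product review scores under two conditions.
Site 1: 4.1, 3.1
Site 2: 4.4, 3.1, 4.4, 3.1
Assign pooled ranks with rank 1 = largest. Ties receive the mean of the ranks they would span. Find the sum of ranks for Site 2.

13

Sorted (descending): 4.4, 4.4, 4.1, 3.1, 3.1, 3.1
The 2 values of 4.4 occupy positions 1–2 → average rank (1+2)/2 = 1.5.
The 3 values of 3.1 occupy positions 4–6 → average rank 5.
Site 2 values → pooled ranks: 4.4→1.5, 3.1→5, 4.4→1.5, 3.1→5
Rank sum = 1.5 + 5 + 1.5 + 5 = 13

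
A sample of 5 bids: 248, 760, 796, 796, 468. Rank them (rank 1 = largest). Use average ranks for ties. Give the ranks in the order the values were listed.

5, 3, 1.5, 1.5, 4

Sorted (descending): 796, 796, 760, 468, 248
The 2 values of 796 occupy positions 1–2 → average rank (1+2)/2 = 1.5.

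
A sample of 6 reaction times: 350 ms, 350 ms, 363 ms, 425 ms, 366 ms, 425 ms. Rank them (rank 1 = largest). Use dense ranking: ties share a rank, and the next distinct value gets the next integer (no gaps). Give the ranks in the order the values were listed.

Sorted (descending): 425, 425, 366, 363, 350, 350
The 2 values of 425 share dense rank 1.
The 2 values of 350 share dense rank 4.
Remaining distinct values take the next consecutive integers.

4, 4, 3, 1, 2, 1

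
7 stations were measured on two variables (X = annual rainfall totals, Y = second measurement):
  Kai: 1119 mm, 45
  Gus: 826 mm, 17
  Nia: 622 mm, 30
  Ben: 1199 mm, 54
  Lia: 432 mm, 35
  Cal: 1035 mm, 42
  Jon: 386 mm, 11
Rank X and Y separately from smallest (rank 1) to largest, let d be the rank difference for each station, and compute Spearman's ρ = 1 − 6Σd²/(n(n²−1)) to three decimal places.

0.857

Ranks of variable 1: 6, 4, 3, 7, 2, 5, 1
Ranks of variable 2: 6, 2, 3, 7, 4, 5, 1
d = r₁ − r₂: 0, 2, 0, 0, -2, 0, 0
d²: 0, 4, 0, 0, 4, 0, 0; Σd² = 8
ρ = 1 − 6·8/(7·48) = 1 − 48/336 = 0.857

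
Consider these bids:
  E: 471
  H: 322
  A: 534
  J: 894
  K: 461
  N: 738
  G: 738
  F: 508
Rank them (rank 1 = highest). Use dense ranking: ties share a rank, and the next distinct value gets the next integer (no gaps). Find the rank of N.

2

Sorted (descending): 894, 738, 738, 534, 508, 471, 461, 322
The 2 values of 738 share dense rank 2.
Remaining distinct values take the next consecutive integers.
N has value 738 → rank 2.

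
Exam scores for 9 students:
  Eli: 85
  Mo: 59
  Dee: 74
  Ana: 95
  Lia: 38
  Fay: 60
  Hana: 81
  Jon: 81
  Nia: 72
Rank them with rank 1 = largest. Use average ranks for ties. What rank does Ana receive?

1

Sorted (descending): 95, 85, 81, 81, 74, 72, 60, 59, 38
The 2 values of 81 occupy positions 3–4 → average rank (3+4)/2 = 3.5.
Ana has value 95 → rank 1.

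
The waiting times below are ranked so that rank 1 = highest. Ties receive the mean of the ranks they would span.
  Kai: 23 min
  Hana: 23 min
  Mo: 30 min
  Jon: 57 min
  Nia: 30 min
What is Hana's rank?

Sorted (descending): 57, 30, 30, 23, 23
The 2 values of 30 occupy positions 2–3 → average rank (2+3)/2 = 2.5.
The 2 values of 23 occupy positions 4–5 → average rank (4+5)/2 = 4.5.
Hana has value 23 min → rank 4.5.

4.5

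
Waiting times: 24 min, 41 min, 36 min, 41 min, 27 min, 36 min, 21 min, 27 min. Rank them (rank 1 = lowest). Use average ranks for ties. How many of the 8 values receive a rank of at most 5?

4

Sorted (ascending): 21, 24, 27, 27, 36, 36, 41, 41
The 2 values of 27 occupy positions 3–4 → average rank (3+4)/2 = 3.5.
The 2 values of 36 occupy positions 5–6 → average rank (5+6)/2 = 5.5.
The 2 values of 41 occupy positions 7–8 → average rank (7+8)/2 = 7.5.
Ranks ≤ 5: {1, 2, 3.5, 3.5} → 4 values.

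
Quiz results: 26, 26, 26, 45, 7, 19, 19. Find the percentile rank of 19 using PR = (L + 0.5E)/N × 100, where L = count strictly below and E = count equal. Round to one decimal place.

N = 7.
Strictly below 19: 1. Equal to 19: 2.
PR = (1 + 0.5·2)/7 × 100 = 28.6

28.6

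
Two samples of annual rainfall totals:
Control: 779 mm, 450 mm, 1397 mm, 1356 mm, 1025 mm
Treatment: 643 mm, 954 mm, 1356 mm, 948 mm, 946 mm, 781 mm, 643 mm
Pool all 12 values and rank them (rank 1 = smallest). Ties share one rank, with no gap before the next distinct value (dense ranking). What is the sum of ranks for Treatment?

Sorted (ascending): 450, 643, 643, 779, 781, 946, 948, 954, 1025, 1356, 1356, 1397
The 2 values of 643 share dense rank 2.
The 2 values of 1356 share dense rank 9.
Remaining distinct values take the next consecutive integers.
Treatment values → pooled ranks: 643→2, 954→7, 1356→9, 948→6, 946→5, 781→4, 643→2
Rank sum = 2 + 7 + 9 + 6 + 5 + 4 + 2 = 35

35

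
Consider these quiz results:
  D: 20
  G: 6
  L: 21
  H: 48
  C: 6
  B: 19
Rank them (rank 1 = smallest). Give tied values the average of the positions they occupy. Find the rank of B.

3

Sorted (ascending): 6, 6, 19, 20, 21, 48
The 2 values of 6 occupy positions 1–2 → average rank (1+2)/2 = 1.5.
B has value 19 → rank 3.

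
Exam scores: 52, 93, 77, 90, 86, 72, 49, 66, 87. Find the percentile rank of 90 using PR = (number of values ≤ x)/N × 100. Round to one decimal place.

N = 9.
Strictly below 90: 7. Equal to 90: 1.
PR = 8/9 × 100 = 88.9

88.9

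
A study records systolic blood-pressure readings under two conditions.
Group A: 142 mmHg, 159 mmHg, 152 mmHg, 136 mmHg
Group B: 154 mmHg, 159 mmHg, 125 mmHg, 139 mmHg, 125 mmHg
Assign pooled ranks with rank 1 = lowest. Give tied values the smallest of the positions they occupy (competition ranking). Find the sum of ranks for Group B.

21

Sorted (ascending): 125, 125, 136, 139, 142, 152, 154, 159, 159
The 2 values of 125 occupy positions 1–2 → each gets rank 1.
The 2 values of 159 occupy positions 8–9 → each gets rank 8.
Group B values → pooled ranks: 154→7, 159→8, 125→1, 139→4, 125→1
Rank sum = 7 + 8 + 1 + 4 + 1 = 21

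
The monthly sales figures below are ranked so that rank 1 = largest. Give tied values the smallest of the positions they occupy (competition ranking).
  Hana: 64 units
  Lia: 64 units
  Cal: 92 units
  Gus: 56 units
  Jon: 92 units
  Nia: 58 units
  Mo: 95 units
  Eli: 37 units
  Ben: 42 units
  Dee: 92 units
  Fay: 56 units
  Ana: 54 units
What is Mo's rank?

1

Sorted (descending): 95, 92, 92, 92, 64, 64, 58, 56, 56, 54, 42, 37
The 3 values of 92 occupy positions 2–4 → each gets rank 2.
The 2 values of 64 occupy positions 5–6 → each gets rank 5.
The 2 values of 56 occupy positions 8–9 → each gets rank 8.
Mo has value 95 units → rank 1.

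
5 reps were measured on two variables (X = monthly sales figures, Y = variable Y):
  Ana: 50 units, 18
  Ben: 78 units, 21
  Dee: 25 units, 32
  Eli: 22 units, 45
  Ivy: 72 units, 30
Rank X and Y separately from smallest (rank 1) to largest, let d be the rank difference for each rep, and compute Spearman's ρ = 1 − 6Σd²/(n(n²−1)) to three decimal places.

Ranks of variable 1: 3, 5, 2, 1, 4
Ranks of variable 2: 1, 2, 4, 5, 3
d = r₁ − r₂: 2, 3, -2, -4, 1
d²: 4, 9, 4, 16, 1; Σd² = 34
ρ = 1 − 6·34/(5·24) = 1 − 204/120 = -0.700

-0.700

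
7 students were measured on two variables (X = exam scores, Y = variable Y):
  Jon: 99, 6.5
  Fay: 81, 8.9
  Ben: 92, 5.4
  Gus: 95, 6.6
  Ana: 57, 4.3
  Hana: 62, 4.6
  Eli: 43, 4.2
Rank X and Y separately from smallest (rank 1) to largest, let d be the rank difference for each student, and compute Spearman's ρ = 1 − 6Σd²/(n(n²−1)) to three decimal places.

Ranks of variable 1: 7, 4, 5, 6, 2, 3, 1
Ranks of variable 2: 5, 7, 4, 6, 2, 3, 1
d = r₁ − r₂: 2, -3, 1, 0, 0, 0, 0
d²: 4, 9, 1, 0, 0, 0, 0; Σd² = 14
ρ = 1 − 6·14/(7·48) = 1 − 84/336 = 0.750

0.750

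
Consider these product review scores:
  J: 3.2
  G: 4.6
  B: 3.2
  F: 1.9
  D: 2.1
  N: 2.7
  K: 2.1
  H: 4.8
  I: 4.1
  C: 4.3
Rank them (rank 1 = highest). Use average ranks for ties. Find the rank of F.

Sorted (descending): 4.8, 4.6, 4.3, 4.1, 3.2, 3.2, 2.7, 2.1, 2.1, 1.9
The 2 values of 3.2 occupy positions 5–6 → average rank (5+6)/2 = 5.5.
The 2 values of 2.1 occupy positions 8–9 → average rank (8+9)/2 = 8.5.
F has value 1.9 → rank 10.

10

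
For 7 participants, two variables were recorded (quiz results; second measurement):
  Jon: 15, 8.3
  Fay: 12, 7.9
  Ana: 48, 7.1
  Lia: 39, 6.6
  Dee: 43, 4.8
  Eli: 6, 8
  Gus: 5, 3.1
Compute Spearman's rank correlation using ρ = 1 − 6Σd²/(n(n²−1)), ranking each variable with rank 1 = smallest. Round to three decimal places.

Ranks of variable 1: 4, 3, 7, 5, 6, 2, 1
Ranks of variable 2: 7, 5, 4, 3, 2, 6, 1
d = r₁ − r₂: -3, -2, 3, 2, 4, -4, 0
d²: 9, 4, 9, 4, 16, 16, 0; Σd² = 58
ρ = 1 − 6·58/(7·48) = 1 − 348/336 = -0.036

-0.036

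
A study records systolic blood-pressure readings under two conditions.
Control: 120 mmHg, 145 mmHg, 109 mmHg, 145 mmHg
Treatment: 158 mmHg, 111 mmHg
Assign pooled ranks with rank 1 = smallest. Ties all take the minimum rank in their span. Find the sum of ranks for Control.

12

Sorted (ascending): 109, 111, 120, 145, 145, 158
The 2 values of 145 occupy positions 4–5 → each gets rank 4.
Control values → pooled ranks: 120→3, 145→4, 109→1, 145→4
Rank sum = 3 + 4 + 1 + 4 = 12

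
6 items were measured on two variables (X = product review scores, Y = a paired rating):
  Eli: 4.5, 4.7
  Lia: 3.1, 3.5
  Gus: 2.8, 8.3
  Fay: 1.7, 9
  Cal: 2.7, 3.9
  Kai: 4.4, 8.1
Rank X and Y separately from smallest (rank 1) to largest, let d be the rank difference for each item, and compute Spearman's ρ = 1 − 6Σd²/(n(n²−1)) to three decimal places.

Ranks of variable 1: 6, 4, 3, 1, 2, 5
Ranks of variable 2: 3, 1, 5, 6, 2, 4
d = r₁ − r₂: 3, 3, -2, -5, 0, 1
d²: 9, 9, 4, 25, 0, 1; Σd² = 48
ρ = 1 − 6·48/(6·35) = 1 − 288/210 = -0.371

-0.371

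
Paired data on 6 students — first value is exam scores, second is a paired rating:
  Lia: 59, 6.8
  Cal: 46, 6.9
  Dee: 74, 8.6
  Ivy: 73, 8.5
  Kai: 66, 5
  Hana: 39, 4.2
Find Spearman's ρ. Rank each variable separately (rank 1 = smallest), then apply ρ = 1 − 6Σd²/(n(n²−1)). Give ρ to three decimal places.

0.771

Ranks of variable 1: 3, 2, 6, 5, 4, 1
Ranks of variable 2: 3, 4, 6, 5, 2, 1
d = r₁ − r₂: 0, -2, 0, 0, 2, 0
d²: 0, 4, 0, 0, 4, 0; Σd² = 8
ρ = 1 − 6·8/(6·35) = 1 − 48/210 = 0.771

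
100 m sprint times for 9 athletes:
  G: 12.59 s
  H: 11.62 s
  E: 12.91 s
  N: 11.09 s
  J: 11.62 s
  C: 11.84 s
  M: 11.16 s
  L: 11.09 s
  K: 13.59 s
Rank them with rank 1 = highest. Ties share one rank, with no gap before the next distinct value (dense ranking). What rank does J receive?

Sorted (descending): 13.59, 12.91, 12.59, 11.84, 11.62, 11.62, 11.16, 11.09, 11.09
The 2 values of 11.62 share dense rank 5.
The 2 values of 11.09 share dense rank 7.
Remaining distinct values take the next consecutive integers.
J has value 11.62 s → rank 5.

5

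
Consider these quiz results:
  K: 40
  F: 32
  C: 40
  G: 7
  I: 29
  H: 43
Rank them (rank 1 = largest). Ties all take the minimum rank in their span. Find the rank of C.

Sorted (descending): 43, 40, 40, 32, 29, 7
The 2 values of 40 occupy positions 2–3 → each gets rank 2.
C has value 40 → rank 2.

2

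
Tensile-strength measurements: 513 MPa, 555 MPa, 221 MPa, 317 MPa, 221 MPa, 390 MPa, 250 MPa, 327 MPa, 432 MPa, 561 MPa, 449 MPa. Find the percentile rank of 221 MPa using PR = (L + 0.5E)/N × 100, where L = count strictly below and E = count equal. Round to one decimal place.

N = 11.
Strictly below 221: 0. Equal to 221: 2.
PR = (0 + 0.5·2)/11 × 100 = 9.1

9.1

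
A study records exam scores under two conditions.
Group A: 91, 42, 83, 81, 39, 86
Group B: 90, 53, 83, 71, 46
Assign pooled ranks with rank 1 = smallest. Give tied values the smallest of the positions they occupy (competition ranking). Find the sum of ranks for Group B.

Sorted (ascending): 39, 42, 46, 53, 71, 81, 83, 83, 86, 90, 91
The 2 values of 83 occupy positions 7–8 → each gets rank 7.
Group B values → pooled ranks: 90→10, 53→4, 83→7, 71→5, 46→3
Rank sum = 10 + 4 + 7 + 5 + 3 = 29

29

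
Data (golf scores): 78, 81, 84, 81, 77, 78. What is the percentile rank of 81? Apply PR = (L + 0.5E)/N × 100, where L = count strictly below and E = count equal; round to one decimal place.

66.7

N = 6.
Strictly below 81: 3. Equal to 81: 2.
PR = (3 + 0.5·2)/6 × 100 = 66.7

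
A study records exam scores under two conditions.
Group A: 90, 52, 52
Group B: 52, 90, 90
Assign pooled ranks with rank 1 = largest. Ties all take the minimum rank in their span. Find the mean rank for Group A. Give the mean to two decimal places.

Sorted (descending): 90, 90, 90, 52, 52, 52
The 3 values of 90 occupy positions 1–3 → each gets rank 1.
The 3 values of 52 occupy positions 4–6 → each gets rank 4.
Group A values → pooled ranks: 90→1, 52→4, 52→4
Mean rank = (1 + 4 + 4) / 3 = 3.00

3.00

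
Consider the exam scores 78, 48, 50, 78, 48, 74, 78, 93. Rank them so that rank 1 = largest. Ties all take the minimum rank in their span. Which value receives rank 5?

Sorted (descending): 93, 78, 78, 78, 74, 50, 48, 48
The 3 values of 78 occupy positions 2–4 → each gets rank 2.
The 2 values of 48 occupy positions 7–8 → each gets rank 7.
Rank 5 → value 74.

74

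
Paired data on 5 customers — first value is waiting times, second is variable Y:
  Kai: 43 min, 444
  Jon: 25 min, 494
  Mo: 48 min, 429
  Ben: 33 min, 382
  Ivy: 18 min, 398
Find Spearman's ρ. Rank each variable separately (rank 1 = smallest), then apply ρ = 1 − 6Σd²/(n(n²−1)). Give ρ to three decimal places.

0.100

Ranks of variable 1: 4, 2, 5, 3, 1
Ranks of variable 2: 4, 5, 3, 1, 2
d = r₁ − r₂: 0, -3, 2, 2, -1
d²: 0, 9, 4, 4, 1; Σd² = 18
ρ = 1 − 6·18/(5·24) = 1 − 108/120 = 0.100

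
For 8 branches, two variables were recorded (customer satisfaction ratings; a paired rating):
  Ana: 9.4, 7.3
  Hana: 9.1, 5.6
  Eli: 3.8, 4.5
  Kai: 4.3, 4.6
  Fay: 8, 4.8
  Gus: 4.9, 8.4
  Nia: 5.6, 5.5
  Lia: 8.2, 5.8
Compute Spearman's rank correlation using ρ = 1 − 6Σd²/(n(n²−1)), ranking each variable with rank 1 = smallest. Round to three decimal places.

0.595

Ranks of variable 1: 8, 7, 1, 2, 5, 3, 4, 6
Ranks of variable 2: 7, 5, 1, 2, 3, 8, 4, 6
d = r₁ − r₂: 1, 2, 0, 0, 2, -5, 0, 0
d²: 1, 4, 0, 0, 4, 25, 0, 0; Σd² = 34
ρ = 1 − 6·34/(8·63) = 1 − 204/504 = 0.595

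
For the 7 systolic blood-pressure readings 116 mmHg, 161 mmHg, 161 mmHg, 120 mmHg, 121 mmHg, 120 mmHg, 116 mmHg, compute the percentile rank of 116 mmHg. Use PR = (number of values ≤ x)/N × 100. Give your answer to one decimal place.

28.6

N = 7.
Strictly below 116: 0. Equal to 116: 2.
PR = 2/7 × 100 = 28.6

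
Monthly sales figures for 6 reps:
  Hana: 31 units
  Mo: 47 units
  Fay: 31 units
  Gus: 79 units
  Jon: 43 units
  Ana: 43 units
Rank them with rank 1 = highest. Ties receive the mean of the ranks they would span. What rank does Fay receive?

5.5

Sorted (descending): 79, 47, 43, 43, 31, 31
The 2 values of 43 occupy positions 3–4 → average rank (3+4)/2 = 3.5.
The 2 values of 31 occupy positions 5–6 → average rank (5+6)/2 = 5.5.
Fay has value 31 units → rank 5.5.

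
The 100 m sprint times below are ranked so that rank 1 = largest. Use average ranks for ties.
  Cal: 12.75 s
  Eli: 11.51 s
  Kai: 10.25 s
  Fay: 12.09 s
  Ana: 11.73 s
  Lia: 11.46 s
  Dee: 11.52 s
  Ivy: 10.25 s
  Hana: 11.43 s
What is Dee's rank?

4

Sorted (descending): 12.75, 12.09, 11.73, 11.52, 11.51, 11.46, 11.43, 10.25, 10.25
The 2 values of 10.25 occupy positions 8–9 → average rank (8+9)/2 = 8.5.
Dee has value 11.52 s → rank 4.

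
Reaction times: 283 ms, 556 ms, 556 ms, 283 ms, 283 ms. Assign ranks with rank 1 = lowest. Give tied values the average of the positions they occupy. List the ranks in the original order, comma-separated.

2, 4.5, 4.5, 2, 2

Sorted (ascending): 283, 283, 283, 556, 556
The 3 values of 283 occupy positions 1–3 → average rank 2.
The 2 values of 556 occupy positions 4–5 → average rank (4+5)/2 = 4.5.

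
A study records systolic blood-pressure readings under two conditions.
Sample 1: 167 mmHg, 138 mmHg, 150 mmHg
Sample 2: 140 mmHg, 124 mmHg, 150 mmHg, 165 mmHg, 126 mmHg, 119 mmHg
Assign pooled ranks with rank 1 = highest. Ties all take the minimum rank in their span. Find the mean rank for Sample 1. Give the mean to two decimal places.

3.33

Sorted (descending): 167, 165, 150, 150, 140, 138, 126, 124, 119
The 2 values of 150 occupy positions 3–4 → each gets rank 3.
Sample 1 values → pooled ranks: 167→1, 138→6, 150→3
Mean rank = (1 + 6 + 3) / 3 = 3.33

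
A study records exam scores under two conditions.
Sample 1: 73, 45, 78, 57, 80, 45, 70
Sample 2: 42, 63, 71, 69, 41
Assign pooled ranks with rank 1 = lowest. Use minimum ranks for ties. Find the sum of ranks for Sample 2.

Sorted (ascending): 41, 42, 45, 45, 57, 63, 69, 70, 71, 73, 78, 80
The 2 values of 45 occupy positions 3–4 → each gets rank 3.
Sample 2 values → pooled ranks: 42→2, 63→6, 71→9, 69→7, 41→1
Rank sum = 2 + 6 + 9 + 7 + 1 = 25

25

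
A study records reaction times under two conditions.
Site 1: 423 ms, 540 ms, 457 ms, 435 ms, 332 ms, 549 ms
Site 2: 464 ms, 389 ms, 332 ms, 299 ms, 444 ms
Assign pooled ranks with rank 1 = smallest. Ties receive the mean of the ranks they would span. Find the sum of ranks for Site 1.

42.5

Sorted (ascending): 299, 332, 332, 389, 423, 435, 444, 457, 464, 540, 549
The 2 values of 332 occupy positions 2–3 → average rank (2+3)/2 = 2.5.
Site 1 values → pooled ranks: 423→5, 540→10, 457→8, 435→6, 332→2.5, 549→11
Rank sum = 5 + 10 + 8 + 6 + 2.5 + 11 = 42.5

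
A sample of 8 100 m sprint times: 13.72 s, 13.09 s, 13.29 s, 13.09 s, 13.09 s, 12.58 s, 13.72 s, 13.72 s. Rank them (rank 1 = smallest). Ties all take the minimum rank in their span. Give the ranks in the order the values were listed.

Sorted (ascending): 12.58, 13.09, 13.09, 13.09, 13.29, 13.72, 13.72, 13.72
The 3 values of 13.09 occupy positions 2–4 → each gets rank 2.
The 3 values of 13.72 occupy positions 6–8 → each gets rank 6.

6, 2, 5, 2, 2, 1, 6, 6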